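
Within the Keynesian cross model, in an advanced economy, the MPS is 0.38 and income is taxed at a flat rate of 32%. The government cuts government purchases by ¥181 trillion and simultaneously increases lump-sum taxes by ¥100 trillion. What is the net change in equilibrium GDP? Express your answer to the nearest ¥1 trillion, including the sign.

−¥420 trillion

MPC = 1 − MPS = 1 − 0.38 = 0.62.
Expenditure multiplier = 1/(1 − c(1−t)) = 1/(1 − 0.62×0.68) = 1/0.5784 ≈ 1.729.
ΔG contributes k·ΔG = (−¥181 trillion) / 0.5784 ≈ −¥312.9 trillion.
ΔT of +¥100 trillion changes first-round spending by −c·ΔT = −¥62 trillion, contributing k·(−c·ΔT) = (−¥62 trillion) / 0.5784 ≈ −¥107.2 trillion.
Net ΔY = k(ΔG − c·ΔT) = (−¥243 trillion) / 0.5784 ≈ −¥420 trillion.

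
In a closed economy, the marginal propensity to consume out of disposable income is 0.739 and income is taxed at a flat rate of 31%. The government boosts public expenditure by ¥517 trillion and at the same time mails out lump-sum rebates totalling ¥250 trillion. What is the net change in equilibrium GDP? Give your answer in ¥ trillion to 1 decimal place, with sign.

+¥1,431.9 trillion

Expenditure multiplier = 1/(1 − c(1−t)) = 1/(1 − 0.739×0.69) = 1/0.49009 ≈ 2.04.
ΔG contributes k·ΔG = (+¥517 trillion) / 0.49009 ≈ +¥1,054.9 trillion.
ΔT of −¥250 trillion changes first-round spending by −c·ΔT = +¥184.75 trillion, contributing k·(−c·ΔT) = (+¥184.75 trillion) / 0.49009 ≈ +¥377 trillion.
Net ΔY = k(ΔG − c·ΔT) = (+¥701.75 trillion) / 0.49009 ≈ +¥1,431.9 trillion.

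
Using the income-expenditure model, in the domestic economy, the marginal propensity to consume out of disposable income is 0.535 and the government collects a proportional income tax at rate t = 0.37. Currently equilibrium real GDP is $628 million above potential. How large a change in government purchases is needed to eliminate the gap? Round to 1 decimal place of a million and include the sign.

Spending multiplier = 1/(1 − c(1−t)) = 1/(1 − 0.535×0.63) = 1/0.66295 ≈ 1.508.
Need ΔY = −$628 million, so ΔG = ΔY/k = (−$628 million) × 0.66295 ≈ −$416.3 million.
The government should cut government purchases by $416.3 million.

−$416.3 million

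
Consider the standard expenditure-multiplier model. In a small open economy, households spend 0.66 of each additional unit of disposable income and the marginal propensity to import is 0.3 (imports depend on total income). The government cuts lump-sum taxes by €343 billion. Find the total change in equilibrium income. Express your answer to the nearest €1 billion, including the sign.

+€354 billion

A lump-sum tax change of −€343 billion shifts disposable income by +€343 billion; first-round consumption changes by −c × ΔT = −0.66 × (−€343 billion) = +€226.38 billion.
Expenditure multiplier = 1/(1 − c + m) = 1/(1 − 0.66 + 0.3) = 1/0.64 ≈ 1.563.
The tax multiplier is −c × k ≈ −1.031, so ΔY = k × (−c·ΔT) = (+€226.38 billion) / 0.64 ≈ +€354 billion.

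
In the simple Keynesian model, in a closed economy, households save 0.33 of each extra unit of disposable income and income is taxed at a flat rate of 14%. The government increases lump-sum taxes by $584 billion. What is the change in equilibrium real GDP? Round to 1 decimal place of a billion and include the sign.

MPC = 1 − MPS = 1 − 0.33 = 0.67.
A lump-sum tax change of +$584 billion shifts disposable income by −$584 billion; first-round consumption changes by −c × ΔT = −0.67 × (+$584 billion) = −$391.28 billion.
Expenditure multiplier = 1/(1 − c(1−t)) = 1/(1 − 0.67×0.86) = 1/0.4238 ≈ 2.36.
The tax multiplier is −c × k ≈ −1.581, so ΔY = k × (−c·ΔT) = (−$391.28 billion) / 0.4238 ≈ −$923.3 billion.

−$923.3 billion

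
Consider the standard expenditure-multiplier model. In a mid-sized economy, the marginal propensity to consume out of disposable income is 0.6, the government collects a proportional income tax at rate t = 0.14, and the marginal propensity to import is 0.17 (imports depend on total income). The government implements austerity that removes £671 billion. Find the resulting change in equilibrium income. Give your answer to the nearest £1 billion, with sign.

Government-spending multiplier = 1/(1 − c(1−t) + m) = 1/(1 − 0.6×0.86 + 0.17) = 1/0.654 ≈ 1.529.
ΔY = k × ΔG = (−£671 billion) / 0.654 ≈ −£1,026 billion.

−£1,026 billion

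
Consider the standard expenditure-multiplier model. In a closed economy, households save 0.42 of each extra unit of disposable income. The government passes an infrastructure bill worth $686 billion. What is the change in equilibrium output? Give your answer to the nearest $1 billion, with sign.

MPC = 1 − MPS = 1 − 0.42 = 0.58.
Expenditure multiplier = 1/(1 − MPC) = 1/(1 − 0.58) = 1/0.42 ≈ 2.381.
ΔY = k × ΔG = (+$686 billion) / 0.42 ≈ +$1,633 billion.

+$1,633 billion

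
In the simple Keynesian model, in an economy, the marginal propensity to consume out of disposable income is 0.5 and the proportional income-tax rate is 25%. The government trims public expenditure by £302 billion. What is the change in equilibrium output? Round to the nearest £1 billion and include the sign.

Government-spending multiplier = 1/(1 − c(1−t)) = 1/(1 − 0.5×0.75) = 1/0.625 = 1.6.
ΔY = k × ΔG = (−£302 billion) / 0.625 ≈ −£483 billion.

−£483 billion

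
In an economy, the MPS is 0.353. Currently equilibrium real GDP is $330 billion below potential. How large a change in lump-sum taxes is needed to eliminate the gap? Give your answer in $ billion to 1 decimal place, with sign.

MPC = 1 − MPS = 1 − 0.353 = 0.647.
Spending multiplier = 1/(1 − MPC) = 1/(1 − 0.647) = 1/0.353 ≈ 2.833.
Tax multiplier = −c·k = −0.647/0.353 ≈ −1.833. Need ΔY = +$330 billion, so ΔT = ΔY/(−c·k) = −(+$330 billion) × 0.353 / 0.647 ≈ −$180 billion.
The government should cut lump-sum taxes by $180 billion.

−$180.0 billion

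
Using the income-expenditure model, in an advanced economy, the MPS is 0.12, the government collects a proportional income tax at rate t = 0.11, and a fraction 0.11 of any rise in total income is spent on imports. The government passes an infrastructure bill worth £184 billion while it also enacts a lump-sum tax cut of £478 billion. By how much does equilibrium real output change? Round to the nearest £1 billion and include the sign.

MPC = 1 − MPS = 1 − 0.12 = 0.88.
Expenditure multiplier = 1/(1 − c(1−t) + m) = 1/(1 − 0.88×0.89 + 0.11) = 1/0.3268 ≈ 3.06.
ΔG contributes k·ΔG = (+£184 billion) / 0.3268 ≈ +£563 billion.
ΔT of −£478 billion changes first-round spending by −c·ΔT = +£420.64 billion, contributing k·(−c·ΔT) = (+£420.64 billion) / 0.3268 ≈ +£1,287.1 billion.
Net ΔY = k(ΔG − c·ΔT) = (+£604.64 billion) / 0.3268 ≈ +£1,850 billion.

+£1,850 billion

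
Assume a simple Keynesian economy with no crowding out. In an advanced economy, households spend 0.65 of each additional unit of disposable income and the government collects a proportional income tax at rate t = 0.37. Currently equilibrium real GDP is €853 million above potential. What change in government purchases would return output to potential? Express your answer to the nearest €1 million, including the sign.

−€504 million

Spending multiplier = 1/(1 − c(1−t)) = 1/(1 − 0.65×0.63) = 1/0.5905 ≈ 1.693.
Need ΔY = −€853 million, so ΔG = ΔY/k = (−€853 million) × 0.5905 ≈ −€504 million.
The government should cut government purchases by €504 million.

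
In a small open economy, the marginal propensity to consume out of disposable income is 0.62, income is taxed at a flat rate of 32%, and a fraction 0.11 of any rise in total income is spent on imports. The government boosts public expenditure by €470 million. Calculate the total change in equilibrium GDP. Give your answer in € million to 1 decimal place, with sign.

Expenditure multiplier = 1/(1 − c(1−t) + m) = 1/(1 − 0.62×0.68 + 0.11) = 1/0.6884 ≈ 1.453.
ΔY = k × ΔG = (+€470 million) / 0.6884 ≈ +€682.7 million.

+€682.7 million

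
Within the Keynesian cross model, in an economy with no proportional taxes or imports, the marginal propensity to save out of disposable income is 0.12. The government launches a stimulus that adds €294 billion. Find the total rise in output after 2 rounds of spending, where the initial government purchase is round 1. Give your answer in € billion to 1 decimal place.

MPC = 1 − MPS = 1 − 0.12 = 0.88.
Round 1 adds ΔG = €294 billion; each later round is MPC = 0.88 times the previous.
After 2 rounds: 294 + 258.72 = ΔG·(1 − c^2)/(1 − c) = 294 × (1 − 0.7744)/0.12 ≈ €552.7 billion.

€552.7 billion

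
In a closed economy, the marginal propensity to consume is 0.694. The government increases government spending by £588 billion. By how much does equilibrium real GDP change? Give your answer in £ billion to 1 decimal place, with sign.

Government-spending multiplier = 1/(1 − MPC) = 1/(1 − 0.694) = 1/0.306 ≈ 3.268.
ΔY = k × ΔG = (+£588 billion) / 0.306 ≈ +£1,921.6 billion.

+£1,921.6 billion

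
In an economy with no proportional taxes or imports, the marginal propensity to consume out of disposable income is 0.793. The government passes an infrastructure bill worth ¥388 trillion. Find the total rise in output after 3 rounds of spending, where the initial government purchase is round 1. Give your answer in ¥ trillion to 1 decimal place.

Round 1 adds ΔG = ¥388 trillion; each later round is MPC = 0.793 times the previous.
After 3 rounds: 388 + 307.684 + 243.993412 = ΔG·(1 − c^3)/(1 − c) = 388 × (1 − 0.498677257)/0.207 ≈ ¥939.7 trillion.

¥939.7 trillion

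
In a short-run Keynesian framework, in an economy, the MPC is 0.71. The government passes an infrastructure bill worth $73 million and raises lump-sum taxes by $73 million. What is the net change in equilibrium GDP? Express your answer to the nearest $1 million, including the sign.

Expenditure multiplier = 1/(1 − MPC) = 1/(1 − 0.71) = 1/0.29 ≈ 3.448.
ΔG contributes k·ΔG = (+$73 million) / 0.29 ≈ +$251.7 million.
ΔT of +$73 million changes first-round spending by −c·ΔT = −$51.83 million, contributing k·(−c·ΔT) = (−$51.83 million) / 0.29 ≈ −$178.7 million.
With ΔG = ΔT and no other leakages, the balanced-budget multiplier is 1, so ΔY = ΔG = +$73 million.

+$73 million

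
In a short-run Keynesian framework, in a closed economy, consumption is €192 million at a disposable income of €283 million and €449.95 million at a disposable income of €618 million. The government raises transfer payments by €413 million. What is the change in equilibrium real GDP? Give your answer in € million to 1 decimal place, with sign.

+€1,382.7 million

MPC = ΔC/ΔYd = (449.95 − 192)/(618 − 283) = 257.95/335 = 0.77.
The transfer change shifts disposable income by +€413 million, so first-round consumption changes by c·ΔTR = 0.77 × (+€413 million) = +€318.01 million.
Expenditure multiplier = 1/(1 − MPC) = 1/(1 − 0.77) = 1/0.23 ≈ 4.348.
The transfer multiplier is c × k ≈ 3.348, so ΔY = k × (c·ΔTR) = (+€318.01 million) / 0.23 ≈ +€1,382.7 million.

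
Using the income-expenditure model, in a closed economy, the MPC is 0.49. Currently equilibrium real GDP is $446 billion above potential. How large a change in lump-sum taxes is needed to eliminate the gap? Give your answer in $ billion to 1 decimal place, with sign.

Spending multiplier = 1/(1 − MPC) = 1/(1 − 0.49) = 1/0.51 ≈ 1.961.
Tax multiplier = −c·k = −0.49/0.51 ≈ −0.961. Need ΔY = −$446 billion, so ΔT = ΔY/(−c·k) = −(−$446 billion) × 0.51 / 0.49 ≈ +$464.2 billion.
The government should raise lump-sum taxes by $464.2 billion.

+$464.2 billion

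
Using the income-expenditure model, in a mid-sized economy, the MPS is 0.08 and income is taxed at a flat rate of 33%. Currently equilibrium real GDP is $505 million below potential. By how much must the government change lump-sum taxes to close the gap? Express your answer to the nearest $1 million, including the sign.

−$211 million

MPC = 1 − MPS = 1 − 0.08 = 0.92.
Spending multiplier = 1/(1 − c(1−t)) = 1/(1 − 0.92×0.67) = 1/0.3836 ≈ 2.607.
Tax multiplier = −c·k = −0.92/0.3836 ≈ −2.398. Need ΔY = +$505 million, so ΔT = ΔY/(−c·k) = −(+$505 million) × 0.3836 / 0.92 ≈ −$211 million.
The government should cut lump-sum taxes by $211 million.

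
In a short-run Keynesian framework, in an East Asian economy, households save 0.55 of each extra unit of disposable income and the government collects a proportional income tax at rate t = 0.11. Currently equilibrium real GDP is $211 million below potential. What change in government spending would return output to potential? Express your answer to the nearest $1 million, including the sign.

MPC = 1 − MPS = 1 − 0.55 = 0.45.
Spending multiplier = 1/(1 − c(1−t)) = 1/(1 − 0.45×0.89) = 1/0.5995 ≈ 1.668.
Need ΔY = +$211 million, so ΔG = ΔY/k = (+$211 million) × 0.5995 ≈ +$126 million.
The government should increase government spending by $126 million.

+$126 million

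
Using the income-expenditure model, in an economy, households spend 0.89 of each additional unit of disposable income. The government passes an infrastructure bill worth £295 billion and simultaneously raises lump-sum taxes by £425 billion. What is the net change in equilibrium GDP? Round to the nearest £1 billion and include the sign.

Expenditure multiplier = 1/(1 − MPC) = 1/(1 − 0.89) = 1/0.11 ≈ 9.091.
ΔG contributes k·ΔG = (+£295 billion) / 0.11 ≈ +£2,681.8 billion.
ΔT of +£425 billion changes first-round spending by −c·ΔT = −£378.25 billion, contributing k·(−c·ΔT) = (−£378.25 billion) / 0.11 ≈ −£3,438.6 billion.
Net ΔY = k(ΔG − c·ΔT) = (−£83.25 billion) / 0.11 ≈ −£757 billion.

−£757 billion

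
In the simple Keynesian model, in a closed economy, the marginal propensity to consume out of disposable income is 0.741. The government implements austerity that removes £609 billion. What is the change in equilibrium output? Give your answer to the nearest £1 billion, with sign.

Government-spending multiplier = 1/(1 − MPC) = 1/(1 − 0.741) = 1/0.259 ≈ 3.861.
ΔY = k × ΔG = (−£609 billion) / 0.259 ≈ −£2,351 billion.

−£2,351 billion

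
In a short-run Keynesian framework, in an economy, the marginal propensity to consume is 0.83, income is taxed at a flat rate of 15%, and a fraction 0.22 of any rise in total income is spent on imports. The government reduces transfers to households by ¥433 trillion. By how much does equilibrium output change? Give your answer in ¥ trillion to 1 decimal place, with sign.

The transfer change shifts disposable income by −¥433 trillion, so first-round consumption changes by c·ΔTR = 0.83 × (−¥433 trillion) = −¥359.39 trillion.
Expenditure multiplier = 1/(1 − c(1−t) + m) = 1/(1 − 0.83×0.85 + 0.22) = 1/0.5145 ≈ 1.944.
The transfer multiplier is c × k ≈ 1.613, so ΔY = k × (c·ΔTR) = (−¥359.39 trillion) / 0.5145 ≈ −¥698.5 trillion.

−¥698.5 trillion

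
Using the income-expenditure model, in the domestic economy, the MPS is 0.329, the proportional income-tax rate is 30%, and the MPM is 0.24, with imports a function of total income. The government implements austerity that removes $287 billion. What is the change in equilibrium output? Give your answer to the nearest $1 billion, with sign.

−$373 billion

MPC = 1 − MPS = 1 − 0.329 = 0.671.
Spending multiplier = 1/(1 − c(1−t) + m) = 1/(1 − 0.671×0.7 + 0.24) = 1/0.7703 ≈ 1.298.
ΔY = k × ΔG = (−$287 billion) / 0.7703 ≈ −$373 billion.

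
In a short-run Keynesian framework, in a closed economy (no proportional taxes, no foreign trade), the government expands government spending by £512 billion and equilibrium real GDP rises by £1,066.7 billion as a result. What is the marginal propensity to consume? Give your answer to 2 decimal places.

Implied spending multiplier k = ΔY/ΔG = 1,066.7/512 ≈ 2.0834.
Since k = 1/(1 − MPC), MPC = 1 − 1/k = 1 − ΔG/ΔY = 1 − 512/1,066.7 ≈ 0.52.

0.52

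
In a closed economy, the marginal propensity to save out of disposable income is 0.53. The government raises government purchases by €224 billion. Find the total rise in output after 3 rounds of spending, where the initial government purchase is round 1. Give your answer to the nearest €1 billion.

€379 billion

MPC = 1 − MPS = 1 − 0.53 = 0.47.
Round 1 adds ΔG = €224 billion; each later round is MPC = 0.47 times the previous.
After 3 rounds: 224 + 105.28 + 49.4816 = ΔG·(1 − c^3)/(1 − c) = 224 × (1 − 0.103823)/0.53 ≈ €379 billion.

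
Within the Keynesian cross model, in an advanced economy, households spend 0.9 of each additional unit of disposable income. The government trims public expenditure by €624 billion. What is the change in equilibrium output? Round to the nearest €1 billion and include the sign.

Spending multiplier = 1/(1 − MPC) = 1/(1 − 0.9) = 1/0.1 = 10.
ΔY = k × ΔG = (−€624 billion) / 0.1 = −€6,240 billion.

−€6,240 billion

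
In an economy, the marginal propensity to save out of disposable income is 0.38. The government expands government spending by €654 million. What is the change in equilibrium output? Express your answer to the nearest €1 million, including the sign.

+€1,721 million

MPC = 1 − MPS = 1 − 0.38 = 0.62.
Spending multiplier = 1/(1 − MPC) = 1/(1 − 0.62) = 1/0.38 ≈ 2.632.
ΔY = k × ΔG = (+€654 million) / 0.38 ≈ +€1,721 million.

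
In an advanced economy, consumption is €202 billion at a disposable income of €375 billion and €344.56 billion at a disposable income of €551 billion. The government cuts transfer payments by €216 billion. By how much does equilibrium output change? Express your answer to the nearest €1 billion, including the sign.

−€921 billion

MPC = ΔC/ΔYd = (344.56 − 202)/(551 − 375) = 142.56/176 = 0.81.
The transfer change shifts disposable income by −€216 billion, so first-round consumption changes by c·ΔTR = 0.81 × (−€216 billion) = −€174.96 billion.
Expenditure multiplier = 1/(1 − MPC) = 1/(1 − 0.81) = 1/0.19 ≈ 5.263.
The transfer multiplier is c × k ≈ 4.263, so ΔY = k × (c·ΔTR) = (−€174.96 billion) / 0.19 ≈ −€921 billion.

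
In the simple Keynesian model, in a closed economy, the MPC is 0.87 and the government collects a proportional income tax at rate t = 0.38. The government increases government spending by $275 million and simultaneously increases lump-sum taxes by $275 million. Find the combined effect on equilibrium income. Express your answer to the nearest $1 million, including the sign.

Expenditure multiplier = 1/(1 − c(1−t)) = 1/(1 − 0.87×0.62) = 1/0.4606 ≈ 2.171.
ΔG contributes k·ΔG = (+$275 million) / 0.4606 ≈ +$597 million.
ΔT of +$275 million changes first-round spending by −c·ΔT = −$239.25 million, contributing k·(−c·ΔT) = (−$239.25 million) / 0.4606 ≈ −$519.4 million.
Net ΔY = k(ΔG − c·ΔT) = (+$35.75 million) / 0.4606 ≈ +$78 million.

+$78 million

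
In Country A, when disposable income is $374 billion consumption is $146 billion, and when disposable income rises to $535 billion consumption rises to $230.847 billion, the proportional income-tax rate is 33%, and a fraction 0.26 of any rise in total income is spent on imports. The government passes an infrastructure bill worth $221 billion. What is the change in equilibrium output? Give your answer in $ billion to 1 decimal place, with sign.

+$243.7 billion

MPC = ΔC/ΔYd = (230.847 − 146)/(535 − 374) = 84.847/161 = 0.527.
Government-spending multiplier = 1/(1 − c(1−t) + m) = 1/(1 − 0.527×0.67 + 0.26) = 1/0.90691 ≈ 1.103.
ΔY = k × ΔG = (+$221 billion) / 0.90691 ≈ +$243.7 billion.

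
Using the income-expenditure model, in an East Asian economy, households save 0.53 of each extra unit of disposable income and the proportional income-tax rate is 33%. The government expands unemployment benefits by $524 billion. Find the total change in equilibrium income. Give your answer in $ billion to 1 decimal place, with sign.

MPC = 1 − MPS = 1 − 0.53 = 0.47.
The transfer change shifts disposable income by +$524 billion, so first-round consumption changes by c·ΔTR = 0.47 × (+$524 billion) = +$246.28 billion.
Expenditure multiplier = 1/(1 − c(1−t)) = 1/(1 − 0.47×0.67) = 1/0.6851 ≈ 1.46.
The transfer multiplier is c × k ≈ 0.686, so ΔY = k × (c·ΔTR) = (+$246.28 billion) / 0.6851 ≈ +$359.5 billion.

+$359.5 billion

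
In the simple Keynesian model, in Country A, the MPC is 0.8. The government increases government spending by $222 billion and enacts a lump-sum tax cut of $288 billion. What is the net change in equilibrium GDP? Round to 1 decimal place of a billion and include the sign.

Expenditure multiplier = 1/(1 − MPC) = 1/(1 − 0.8) = 1/0.2 = 5.
ΔG contributes k·ΔG = (+$222 billion) / 0.2 = +$1,110 billion.
ΔT of −$288 billion changes first-round spending by −c·ΔT = +$230.4 billion, contributing k·(−c·ΔT) = (+$230.4 billion) / 0.2 = +$1,152 billion.
Net ΔY = k(ΔG − c·ΔT) = (+$452.4 billion) / 0.2 = +$2,262 billion.

+$2,262.0 billion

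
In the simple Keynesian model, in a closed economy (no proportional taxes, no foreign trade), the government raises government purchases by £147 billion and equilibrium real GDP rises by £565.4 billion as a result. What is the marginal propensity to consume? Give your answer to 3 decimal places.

Implied spending multiplier k = ΔY/ΔG = 565.4/147 ≈ 3.8463.
Since k = 1/(1 − MPC), MPC = 1 − 1/k = 1 − ΔG/ΔY = 1 − 147/565.4 ≈ 0.740.

0.740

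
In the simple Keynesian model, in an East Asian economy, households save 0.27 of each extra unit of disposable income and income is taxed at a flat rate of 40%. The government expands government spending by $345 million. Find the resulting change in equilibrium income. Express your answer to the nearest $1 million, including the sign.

MPC = 1 − MPS = 1 − 0.27 = 0.73.
Government-spending multiplier = 1/(1 − c(1−t)) = 1/(1 − 0.73×0.6) = 1/0.562 ≈ 1.779.
ΔY = k × ΔG = (+$345 million) / 0.562 ≈ +$614 million.

+$614 million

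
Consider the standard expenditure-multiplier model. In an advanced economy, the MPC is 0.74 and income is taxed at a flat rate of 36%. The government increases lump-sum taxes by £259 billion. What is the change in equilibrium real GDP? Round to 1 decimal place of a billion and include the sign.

−£364.1 billion

A lump-sum tax change of +£259 billion shifts disposable income by −£259 billion; first-round consumption changes by −c × ΔT = −0.74 × (+£259 billion) = −£191.66 billion.
Expenditure multiplier = 1/(1 − c(1−t)) = 1/(1 − 0.74×0.64) = 1/0.5264 ≈ 1.9.
The tax multiplier is −c × k ≈ −1.406, so ΔY = k × (−c·ΔT) = (−£191.66 billion) / 0.5264 ≈ −£364.1 billion.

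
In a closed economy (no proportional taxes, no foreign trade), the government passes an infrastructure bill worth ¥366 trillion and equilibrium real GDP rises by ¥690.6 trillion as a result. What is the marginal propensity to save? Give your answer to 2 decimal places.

Implied spending multiplier k = ΔY/ΔG = 690.6/366 ≈ 1.8869.
Since k = 1/(1 − MPC), MPC = 1 − 1/k = 1 − ΔG/ΔY = 1 − 366/690.6 ≈ 0.47.
MPS = 1 − MPC = 0.53.

0.53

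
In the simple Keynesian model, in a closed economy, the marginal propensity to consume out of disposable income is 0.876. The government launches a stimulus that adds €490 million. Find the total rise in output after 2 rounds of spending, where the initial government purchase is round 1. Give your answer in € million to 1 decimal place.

€919.2 million

Round 1 adds ΔG = €490 million; each later round is MPC = 0.876 times the previous.
After 2 rounds: 490 + 429.24 = ΔG·(1 − c^2)/(1 − c) = 490 × (1 − 0.767376)/0.124 ≈ €919.2 million.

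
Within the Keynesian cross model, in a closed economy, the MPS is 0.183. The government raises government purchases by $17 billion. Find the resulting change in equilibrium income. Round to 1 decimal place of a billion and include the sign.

MPC = 1 − MPS = 1 − 0.183 = 0.817.
Expenditure multiplier = 1/(1 − MPC) = 1/(1 − 0.817) = 1/0.183 ≈ 5.464.
ΔY = k × ΔG = (+$17 billion) / 0.183 ≈ +$92.9 billion.

+$92.9 billion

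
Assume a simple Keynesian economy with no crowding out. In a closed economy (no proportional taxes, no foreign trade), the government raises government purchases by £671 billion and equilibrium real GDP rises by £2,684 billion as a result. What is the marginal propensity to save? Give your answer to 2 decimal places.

Implied spending multiplier k = ΔY/ΔG = 2,684/671 = 4.
Since k = 1/(1 − MPC), MPC = 1 − 1/k = 1 − ΔG/ΔY = 1 − 671/2,684 = 0.75.
MPS = 1 − MPC = 0.25.

0.25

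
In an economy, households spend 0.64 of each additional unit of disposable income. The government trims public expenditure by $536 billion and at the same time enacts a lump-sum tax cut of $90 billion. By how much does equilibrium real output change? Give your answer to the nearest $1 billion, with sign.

−$1,329 billion

Expenditure multiplier = 1/(1 − MPC) = 1/(1 − 0.64) = 1/0.36 ≈ 2.778.
ΔG contributes k·ΔG = (−$536 billion) / 0.36 ≈ −$1,488.9 billion.
ΔT of −$90 billion changes first-round spending by −c·ΔT = +$57.6 billion, contributing k·(−c·ΔT) = (+$57.6 billion) / 0.36 = +$160 billion.
Net ΔY = k(ΔG − c·ΔT) = (−$478.4 billion) / 0.36 ≈ −$1,329 billion.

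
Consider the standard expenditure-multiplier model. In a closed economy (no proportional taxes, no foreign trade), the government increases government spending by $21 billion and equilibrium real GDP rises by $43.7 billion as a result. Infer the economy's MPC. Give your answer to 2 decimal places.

0.52

Implied spending multiplier k = ΔY/ΔG = 43.7/21 ≈ 2.081.
Since k = 1/(1 − MPC), MPC = 1 − 1/k = 1 − ΔG/ΔY = 1 − 21/43.7 ≈ 0.52.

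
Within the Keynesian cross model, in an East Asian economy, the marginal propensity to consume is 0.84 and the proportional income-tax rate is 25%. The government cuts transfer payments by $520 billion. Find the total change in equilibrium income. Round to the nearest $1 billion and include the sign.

−$1,181 billion

The transfer change shifts disposable income by −$520 billion, so first-round consumption changes by c·ΔTR = 0.84 × (−$520 billion) = −$436.8 billion.
Expenditure multiplier = 1/(1 − c(1−t)) = 1/(1 − 0.84×0.75) = 1/0.37 ≈ 2.703.
The transfer multiplier is c × k ≈ 2.27, so ΔY = k × (c·ΔTR) = (−$436.8 billion) / 0.37 ≈ −$1,181 billion.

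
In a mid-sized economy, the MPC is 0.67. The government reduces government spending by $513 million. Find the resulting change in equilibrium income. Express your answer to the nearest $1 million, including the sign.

Government-spending multiplier = 1/(1 − MPC) = 1/(1 − 0.67) = 1/0.33 ≈ 3.03.
ΔY = k × ΔG = (−$513 million) / 0.33 ≈ −$1,555 million.

−$1,555 million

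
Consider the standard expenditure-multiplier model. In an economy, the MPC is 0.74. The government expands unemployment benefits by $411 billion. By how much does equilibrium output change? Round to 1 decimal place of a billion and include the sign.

+$1,169.8 billion

The transfer change shifts disposable income by +$411 billion, so first-round consumption changes by c·ΔTR = 0.74 × (+$411 billion) = +$304.14 billion.
Expenditure multiplier = 1/(1 − MPC) = 1/(1 − 0.74) = 1/0.26 ≈ 3.846.
The transfer multiplier is c × k ≈ 2.846, so ΔY = k × (c·ΔTR) = (+$304.14 billion) / 0.26 ≈ +$1,169.8 billion.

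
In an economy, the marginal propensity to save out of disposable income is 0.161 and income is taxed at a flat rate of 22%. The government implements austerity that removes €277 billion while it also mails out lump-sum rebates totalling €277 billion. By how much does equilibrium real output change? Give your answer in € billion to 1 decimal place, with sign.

−€129.0 billion

MPC = 1 − MPS = 1 − 0.161 = 0.839.
Expenditure multiplier = 1/(1 − c(1−t)) = 1/(1 − 0.839×0.78) = 1/0.34558 ≈ 2.894.
ΔG contributes k·ΔG = (−€277 billion) / 0.34558 ≈ −€801.6 billion.
ΔT of −€277 billion changes first-round spending by −c·ΔT = +€232.403 billion, contributing k·(−c·ΔT) = (+€232.403 billion) / 0.34558 ≈ +€672.5 billion.
Net ΔY = k(ΔG − c·ΔT) = (−€44.597 billion) / 0.34558 ≈ −€129 billion.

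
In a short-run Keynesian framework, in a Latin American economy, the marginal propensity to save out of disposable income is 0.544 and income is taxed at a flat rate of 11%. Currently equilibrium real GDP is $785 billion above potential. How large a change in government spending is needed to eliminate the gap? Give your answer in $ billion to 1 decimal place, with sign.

MPC = 1 − MPS = 1 − 0.544 = 0.456.
Spending multiplier = 1/(1 − c(1−t)) = 1/(1 − 0.456×0.89) = 1/0.59416 ≈ 1.683.
Need ΔY = −$785 billion, so ΔG = ΔY/k = (−$785 billion) × 0.59416 ≈ −$466.4 billion.
The government should cut government spending by $466.4 billion.

−$466.4 billion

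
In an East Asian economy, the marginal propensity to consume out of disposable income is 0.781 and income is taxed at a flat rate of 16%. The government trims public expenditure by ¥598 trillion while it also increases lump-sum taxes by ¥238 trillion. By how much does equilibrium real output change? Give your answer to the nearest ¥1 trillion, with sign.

−¥2,279 trillion

Expenditure multiplier = 1/(1 − c(1−t)) = 1/(1 − 0.781×0.84) = 1/0.34396 ≈ 2.907.
ΔG contributes k·ΔG = (−¥598 trillion) / 0.34396 ≈ −¥1,738.6 trillion.
ΔT of +¥238 trillion changes first-round spending by −c·ΔT = −¥185.878 trillion, contributing k·(−c·ΔT) = (−¥185.878 trillion) / 0.34396 ≈ −¥540.4 trillion.
Net ΔY = k(ΔG − c·ΔT) = (−¥783.878 trillion) / 0.34396 ≈ −¥2,279 trillion.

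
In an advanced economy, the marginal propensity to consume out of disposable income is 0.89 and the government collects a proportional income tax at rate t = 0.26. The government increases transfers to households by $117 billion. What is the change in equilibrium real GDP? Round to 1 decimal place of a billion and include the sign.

The transfer change shifts disposable income by +$117 billion, so first-round consumption changes by c·ΔTR = 0.89 × (+$117 billion) = +$104.13 billion.
Expenditure multiplier = 1/(1 − c(1−t)) = 1/(1 − 0.89×0.74) = 1/0.3414 ≈ 2.929.
The transfer multiplier is c × k ≈ 2.607, so ΔY = k × (c·ΔTR) = (+$104.13 billion) / 0.3414 ≈ +$305 billion.

+$305.0 billion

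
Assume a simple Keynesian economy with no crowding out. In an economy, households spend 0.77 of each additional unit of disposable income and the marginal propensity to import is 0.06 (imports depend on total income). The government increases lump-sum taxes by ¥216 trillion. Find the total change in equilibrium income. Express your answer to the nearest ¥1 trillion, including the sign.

A lump-sum tax change of +¥216 trillion shifts disposable income by −¥216 trillion; first-round consumption changes by −c × ΔT = −0.77 × (+¥216 trillion) = −¥166.32 trillion.
Expenditure multiplier = 1/(1 − c + m) = 1/(1 − 0.77 + 0.06) = 1/0.29 ≈ 3.448.
The tax multiplier is −c × k ≈ −2.655, so ΔY = k × (−c·ΔT) = (−¥166.32 trillion) / 0.29 ≈ −¥574 trillion.

−¥574 trillion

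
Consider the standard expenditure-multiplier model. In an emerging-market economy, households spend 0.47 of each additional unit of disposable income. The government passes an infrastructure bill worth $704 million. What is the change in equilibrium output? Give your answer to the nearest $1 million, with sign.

+$1,328 million

Spending multiplier = 1/(1 − MPC) = 1/(1 − 0.47) = 1/0.53 ≈ 1.887.
ΔY = k × ΔG = (+$704 million) / 0.53 ≈ +$1,328 million.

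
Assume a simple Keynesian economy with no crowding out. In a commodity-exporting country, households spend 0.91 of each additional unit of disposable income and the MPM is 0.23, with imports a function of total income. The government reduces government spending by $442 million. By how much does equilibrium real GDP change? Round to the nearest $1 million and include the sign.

Spending multiplier = 1/(1 − c + m) = 1/(1 − 0.91 + 0.23) = 1/0.32 = 3.125.
ΔY = k × ΔG = (−$442 million) / 0.32 ≈ −$1,381 million.

−$1,381 million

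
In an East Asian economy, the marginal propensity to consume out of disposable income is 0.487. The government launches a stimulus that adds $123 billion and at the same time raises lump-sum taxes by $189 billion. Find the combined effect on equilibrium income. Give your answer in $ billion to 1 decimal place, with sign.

+$60.3 billion

Expenditure multiplier = 1/(1 − MPC) = 1/(1 − 0.487) = 1/0.513 ≈ 1.949.
ΔG contributes k·ΔG = (+$123 billion) / 0.513 ≈ +$239.8 billion.
ΔT of +$189 billion changes first-round spending by −c·ΔT = −$92.043 billion, contributing k·(−c·ΔT) = (−$92.043 billion) / 0.513 ≈ −$179.4 billion.
Net ΔY = k(ΔG − c·ΔT) = (+$30.957 billion) / 0.513 ≈ +$60.3 billion.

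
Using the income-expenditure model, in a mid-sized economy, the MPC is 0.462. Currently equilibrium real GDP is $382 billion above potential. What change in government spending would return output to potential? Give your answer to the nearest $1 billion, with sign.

Spending multiplier = 1/(1 − MPC) = 1/(1 − 0.462) = 1/0.538 ≈ 1.859.
Need ΔY = −$382 billion, so ΔG = ΔY/k = (−$382 billion) × 0.538 ≈ −$206 billion.
The government should cut government spending by $206 billion.

−$206 billion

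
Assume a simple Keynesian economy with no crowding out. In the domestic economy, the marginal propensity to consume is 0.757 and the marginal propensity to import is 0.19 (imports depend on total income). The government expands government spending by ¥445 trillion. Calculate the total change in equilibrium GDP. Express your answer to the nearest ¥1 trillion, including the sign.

Expenditure multiplier = 1/(1 − c + m) = 1/(1 − 0.757 + 0.19) = 1/0.433 ≈ 2.309.
ΔY = k × ΔG = (+¥445 trillion) / 0.433 ≈ +¥1,028 trillion.

+¥1,028 trillion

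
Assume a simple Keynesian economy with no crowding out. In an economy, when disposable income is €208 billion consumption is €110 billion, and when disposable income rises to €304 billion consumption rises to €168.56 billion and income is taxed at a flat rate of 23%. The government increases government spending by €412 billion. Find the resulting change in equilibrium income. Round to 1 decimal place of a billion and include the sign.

MPC = ΔC/ΔYd = (168.56 − 110)/(304 − 208) = 58.56/96 = 0.61.
Spending multiplier = 1/(1 − c(1−t)) = 1/(1 − 0.61×0.77) = 1/0.5303 ≈ 1.886.
ΔY = k × ΔG = (+€412 billion) / 0.5303 ≈ +€776.9 billion.

+€776.9 billion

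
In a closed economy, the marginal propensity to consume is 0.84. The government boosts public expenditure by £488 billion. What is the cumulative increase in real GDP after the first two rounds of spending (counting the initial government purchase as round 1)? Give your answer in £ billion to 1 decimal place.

Round 1 adds ΔG = £488 billion; each later round is MPC = 0.84 times the previous.
After 2 rounds: 488 + 409.92 = ΔG·(1 − c^2)/(1 − c) = 488 × (1 − 0.7056)/0.16 ≈ £897.9 billion.

£897.9 billion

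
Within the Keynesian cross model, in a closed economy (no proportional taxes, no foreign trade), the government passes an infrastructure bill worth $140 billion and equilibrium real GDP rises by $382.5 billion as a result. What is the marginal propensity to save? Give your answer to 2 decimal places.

0.37

Implied spending multiplier k = ΔY/ΔG = 382.5/140 ≈ 2.7321.
Since k = 1/(1 − MPC), MPC = 1 − 1/k = 1 − ΔG/ΔY = 1 − 140/382.5 ≈ 0.63.
MPS = 1 − MPC = 0.37.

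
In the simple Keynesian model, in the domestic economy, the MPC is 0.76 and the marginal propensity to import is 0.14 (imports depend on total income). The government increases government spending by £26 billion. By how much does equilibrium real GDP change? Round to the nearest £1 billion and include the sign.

Government-spending multiplier = 1/(1 − c + m) = 1/(1 − 0.76 + 0.14) = 1/0.38 ≈ 2.632.
ΔY = k × ΔG = (+£26 billion) / 0.38 ≈ +£68 billion.

+£68 billion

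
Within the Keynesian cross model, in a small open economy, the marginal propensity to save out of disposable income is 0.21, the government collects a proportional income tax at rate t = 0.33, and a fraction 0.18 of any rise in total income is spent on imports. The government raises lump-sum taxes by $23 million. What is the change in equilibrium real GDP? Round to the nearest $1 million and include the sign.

−$28 million

MPC = 1 − MPS = 1 − 0.21 = 0.79.
A lump-sum tax change of +$23 million shifts disposable income by −$23 million; first-round consumption changes by −c × ΔT = −0.79 × (+$23 million) = −$18.17 million.
Expenditure multiplier = 1/(1 − c(1−t) + m) = 1/(1 − 0.79×0.67 + 0.18) = 1/0.6507 ≈ 1.537.
The tax multiplier is −c × k ≈ −1.214, so ΔY = k × (−c·ΔT) = (−$18.17 million) / 0.6507 ≈ −$28 million.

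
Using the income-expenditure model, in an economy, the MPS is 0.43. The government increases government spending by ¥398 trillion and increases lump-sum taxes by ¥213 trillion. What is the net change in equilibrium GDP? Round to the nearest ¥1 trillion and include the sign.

MPC = 1 − MPS = 1 − 0.43 = 0.57.
Expenditure multiplier = 1/(1 − MPC) = 1/(1 − 0.57) = 1/0.43 ≈ 2.326.
ΔG contributes k·ΔG = (+¥398 trillion) / 0.43 ≈ +¥925.6 trillion.
ΔT of +¥213 trillion changes first-round spending by −c·ΔT = −¥121.41 trillion, contributing k·(−c·ΔT) = (−¥121.41 trillion) / 0.43 ≈ −¥282.3 trillion.
Net ΔY = k(ΔG − c·ΔT) = (+¥276.59 trillion) / 0.43 ≈ +¥643 trillion.

+¥643 trillion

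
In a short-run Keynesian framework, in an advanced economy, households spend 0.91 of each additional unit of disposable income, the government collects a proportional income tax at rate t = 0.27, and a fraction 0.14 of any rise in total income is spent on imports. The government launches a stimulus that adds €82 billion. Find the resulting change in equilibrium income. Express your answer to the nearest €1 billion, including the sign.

+€172 billion

Expenditure multiplier = 1/(1 − c(1−t) + m) = 1/(1 − 0.91×0.73 + 0.14) = 1/0.4757 ≈ 2.102.
ΔY = k × ΔG = (+€82 billion) / 0.4757 ≈ +€172 billion.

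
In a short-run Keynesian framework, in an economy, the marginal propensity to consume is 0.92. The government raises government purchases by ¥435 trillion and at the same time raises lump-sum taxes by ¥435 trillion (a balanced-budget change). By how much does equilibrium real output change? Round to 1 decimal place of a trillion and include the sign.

Expenditure multiplier = 1/(1 − MPC) = 1/(1 − 0.92) = 1/0.08 = 12.5.
ΔG contributes k·ΔG = (+¥435 trillion) / 0.08 = +¥5,437.5 trillion.
ΔT of +¥435 trillion changes first-round spending by −c·ΔT = −¥400.2 trillion, contributing k·(−c·ΔT) = (−¥400.2 trillion) / 0.08 = −¥5,002.5 trillion.
With ΔG = ΔT and no other leakages, the balanced-budget multiplier is 1, so ΔY = ΔG = +¥435 trillion.

+¥435.0 trillion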